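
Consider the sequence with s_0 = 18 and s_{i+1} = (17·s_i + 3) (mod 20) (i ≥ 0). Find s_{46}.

16

s_0 = 18; s_1 = 9; s_2 = 16; s_3 = 15; s_4 = 18.
Since s_4 = s_0 = 18, the sequence is periodic with period 4.
(46 - 0) mod 4 = 2, so s_{46} = s_2 = 16.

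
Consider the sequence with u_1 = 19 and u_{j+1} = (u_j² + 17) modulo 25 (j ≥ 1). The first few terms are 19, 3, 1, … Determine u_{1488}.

Listing terms: u_1 = 19; u_2 = 3; u_3 = 1; u_4 = 18; u_5 = 16; u_6 = 23; u_7 = 21; u_8 = 8; u_9 = 6; u_{10} = 3.
Since u_{10} = u_2 = 3, the sequence is eventually periodic: after a pre-period of length 1 it cycles with period 8.
For j ≥ 2, u_j depends only on (j - 2) mod 8. (1488 - 2) mod 8 = 6, so u_{1488} = u_8 = 8.

8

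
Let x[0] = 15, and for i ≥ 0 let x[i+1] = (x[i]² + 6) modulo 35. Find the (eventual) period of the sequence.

We have x[0] = 15,  x[1] = 21,  x[2] = 27,  x[3] = 0,  x[4] = 6,  x[5] = 7,  x[6] = 20,  x[7] = 21.
Since x[7] = x[1] = 21, the sequence is eventually periodic: after a pre-period of length 1 it cycles with period 6.

6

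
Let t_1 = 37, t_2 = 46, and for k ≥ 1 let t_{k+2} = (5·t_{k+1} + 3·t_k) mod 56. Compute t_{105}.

t_1 = 37,  t_2 = 46,  t_3 = 5,  t_4 = 51,  t_5 = 46,  t_6 = 47,  t_7 = 37,  t_8 = 46.
Since (t_7, t_8) = (t_1, t_2) = (37, 46) (two consecutive terms determine the rest), the sequence is periodic with period 6.
So t_{105} = t_{1 + ((105-1) mod 6)} = t_3 = 5.

5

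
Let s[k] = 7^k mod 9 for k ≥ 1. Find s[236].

Listing terms: s[1] = 7,  s[2] = 4,  s[3] = 1,  s[4] = 7.
Since s[4] = s[1] = 7, the sequence is periodic with period 3.
So s[236] = s[1 + ((236-1) mod 3)] = s[2] = 4.

4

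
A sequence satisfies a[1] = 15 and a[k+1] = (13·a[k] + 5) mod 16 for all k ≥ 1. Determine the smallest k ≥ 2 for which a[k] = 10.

We have a[1] = 15,  a[2] = 8,  a[3] = 13,  a[4] = 14,  a[5] = 11,  a[6] = 4,  a[7] = 9,  a[8] = 10,  a[9] = 7,  a[10] = 0,  a[11] = 5,  a[12] = 6,  a[13] = 3,  a[14] = 12,  a[15] = 1,  a[16] = 2,  a[17] = 15.
Since a[17] = a[1] = 15, the sequence is periodic with period 16.
The value 10 first appears (with k ≥ 2) at a[8].

8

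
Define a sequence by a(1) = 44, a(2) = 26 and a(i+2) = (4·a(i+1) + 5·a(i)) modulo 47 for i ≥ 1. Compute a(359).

32

a(1) = 44,  a(2) = 26,  a(3) = 42,  a(4) = 16,  a(5) = 39,  a(6) = 1,  a(7) = 11,  a(8) = 2,  a(9) = 16,  a(10) = 27,  a(11) = 0,  a(12) = 41,  a(13) = 23,  a(14) = 15,  a(15) = 34,  a(16) = 23,  a(17) = 27,  a(18) = 35,  a(19) = 40,  a(20) = 6,  a(21) = 36,  a(22) = 33,  a(23) = 30,  a(24) = 3,  a(25) = 21,  a(26) = 5,  a(27) = 31,  a(28) = 8,  a(29) = 46,  a(30) = 36,  a(31) = 45,  a(32) = 31,  a(33) = 20,  a(34) = 0,  a(35) = 6,  a(36) = 24,  a(37) = 32,  a(38) = 13,  a(39) = 24,  a(40) = 20,  a(41) = 12,  a(42) = 7,  a(43) = 41,  a(44) = 11,  a(45) = 14,  a(46) = 17,  a(47) = 44,  a(48) = 26.
Since (a(47), a(48)) = (a(1), a(2)) = (44, 26) (two consecutive terms determine the rest), the sequence is periodic with period 46.
(359 - 1) mod 46 = 36, so a(359) = a(37) = 32.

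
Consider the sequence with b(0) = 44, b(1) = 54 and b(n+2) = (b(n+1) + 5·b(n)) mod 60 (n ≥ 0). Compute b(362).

Listing terms: b(0) = 44, b(1) = 54, b(2) = 34, b(3) = 4, b(4) = 54, b(5) = 14, b(6) = 44, b(7) = 54.
The sequence repeats with period 6.
(362 - 0) mod 6 = 2, so b(362) = b(2) = 34.

34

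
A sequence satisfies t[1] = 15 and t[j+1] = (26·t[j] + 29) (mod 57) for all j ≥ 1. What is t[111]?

36

Listing terms: t[1] = 15; t[2] = 20; t[3] = 36; t[4] = 53; t[5] = 39; t[6] = 17; t[7] = 15.
The sequence repeats with period 6.
(111 - 1) mod 6 = 2, so t[111] = t[3] = 36.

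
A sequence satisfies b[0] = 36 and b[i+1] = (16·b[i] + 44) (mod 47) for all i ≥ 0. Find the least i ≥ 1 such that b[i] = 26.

13

Computing terms: b[0] = 36, b[1] = 9, b[2] = 0, b[3] = 44, b[4] = 43, b[5] = 27, b[6] = 6, b[7] = 46, b[8] = 28, b[9] = 22, b[10] = 20, b[11] = 35, b[12] = 40, b[13] = 26, b[14] = 37, b[15] = 25, b[16] = 21, b[17] = 4, b[18] = 14, b[19] = 33, b[20] = 8, b[21] = 31, b[22] = 23, b[23] = 36.
The sequence repeats with period 23.
The value 26 first appears (with i ≥ 1) at b[13].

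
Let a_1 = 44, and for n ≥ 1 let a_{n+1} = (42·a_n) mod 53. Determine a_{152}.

We have a_1 = 44,  a_2 = 46,  a_3 = 24,  a_4 = 1,  a_5 = 42,  a_6 = 15,  a_7 = 47,  a_8 = 13,  a_9 = 16,  a_{10} = 36,  a_{11} = 28,  a_{12} = 10,  a_{13} = 49,  a_{14} = 44.
Since a_{14} = a_1 = 44, the sequence is periodic with period 13.
(152 - 1) mod 13 = 8, so a_{152} = a_9 = 16.

16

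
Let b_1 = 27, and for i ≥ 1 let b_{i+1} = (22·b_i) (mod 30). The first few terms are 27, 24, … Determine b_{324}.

Computing terms: b_1 = 27,  b_2 = 24,  b_3 = 18,  b_4 = 6,  b_5 = 12,  b_6 = 24.
Since b_6 = b_2 = 24, the sequence is eventually periodic: after a pre-period of length 1 it cycles with period 4.
For i ≥ 2, b_i depends only on (i - 2) mod 4. (324 - 2) mod 4 = 2, so b_{324} = b_4 = 6.

6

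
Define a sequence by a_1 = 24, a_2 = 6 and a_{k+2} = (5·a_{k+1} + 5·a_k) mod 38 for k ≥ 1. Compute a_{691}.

8

We have a_1 = 24; a_2 = 6; a_3 = 36; a_4 = 20; a_5 = 14; a_6 = 18; a_7 = 8; a_8 = 16; a_9 = 6; a_{10} = 34; a_{11} = 10; a_{12} = 30; a_{13} = 10; a_{14} = 10; a_{15} = 24; a_{16} = 18; a_{17} = 20; a_{18} = 0; a_{19} = 24; a_{20} = 6.
The sequence repeats with period 18.
So a_{691} = a_{1 + ((691-1) mod 18)} = a_7 = 8.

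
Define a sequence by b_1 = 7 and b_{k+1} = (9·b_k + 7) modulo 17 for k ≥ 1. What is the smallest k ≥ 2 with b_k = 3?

7

We have b_1 = 7, b_2 = 2, b_3 = 8, b_4 = 11, b_5 = 4, b_6 = 9, b_7 = 3, b_8 = 0, b_9 = 7.
Since b_9 = b_1 = 7, the sequence is periodic with period 8.
The value 3 first appears (with k ≥ 2) at b_7.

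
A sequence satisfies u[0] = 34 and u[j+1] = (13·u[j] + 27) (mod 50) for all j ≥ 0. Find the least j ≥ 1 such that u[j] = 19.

1

Listing terms: u[0] = 34,  u[1] = 19,  u[2] = 24,  u[3] = 39,  u[4] = 34.
Since u[4] = u[0] = 34, the sequence is periodic with period 4.
The value 19 first appears (with j ≥ 1) at u[1].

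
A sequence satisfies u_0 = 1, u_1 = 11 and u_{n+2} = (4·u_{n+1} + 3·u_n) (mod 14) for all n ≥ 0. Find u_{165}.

5

We have u_0 = 1,  u_1 = 11,  u_2 = 5,  u_3 = 11,  u_4 = 3,  u_5 = 3,  u_6 = 7,  u_7 = 9,  u_8 = 1,  u_9 = 3,  u_{10} = 1,  u_{11} = 13,  u_{12} = 13,  u_{13} = 7,  u_{14} = 11,  u_{15} = 9,  u_{16} = 13,  u_{17} = 9,  u_{18} = 5,  u_{19} = 5,  u_{20} = 7,  u_{21} = 1,  u_{22} = 11.
Since (u_{21}, u_{22}) = (u_0, u_1) = (1, 11) (two consecutive terms determine the rest), the sequence is periodic with period 21.
(165 - 0) mod 21 = 18, so u_{165} = u_{18} = 5.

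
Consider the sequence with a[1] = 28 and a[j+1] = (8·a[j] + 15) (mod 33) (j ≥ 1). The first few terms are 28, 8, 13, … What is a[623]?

Computing terms: a[1] = 28, a[2] = 8, a[3] = 13, a[4] = 20, a[5] = 10, a[6] = 29, a[7] = 16, a[8] = 11, a[9] = 4, a[10] = 14, a[11] = 28.
Since a[11] = a[1] = 28, the sequence is periodic with period 10.
(623 - 1) mod 10 = 2, so a[623] = a[3] = 13.

13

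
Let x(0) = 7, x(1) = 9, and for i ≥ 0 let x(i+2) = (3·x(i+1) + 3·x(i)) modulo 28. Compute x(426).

We have x(0) = 7,  x(1) = 9,  x(2) = 20,  x(3) = 3,  x(4) = 13,  x(5) = 20,  x(6) = 15,  x(7) = 21,  x(8) = 24,  x(9) = 23,  x(10) = 1,  x(11) = 16,  x(12) = 23,  x(13) = 5,  x(14) = 0,  x(15) = 15,  x(16) = 17,  x(17) = 12,  x(18) = 3,  x(19) = 17,  x(20) = 4,  x(21) = 7,  x(22) = 5,  x(23) = 8,  x(24) = 11,  x(25) = 1,  x(26) = 8,  x(27) = 27,  x(28) = 21,  x(29) = 4,  x(30) = 19,  x(31) = 13,  x(32) = 12,  x(33) = 19,  x(34) = 9,  x(35) = 0,  x(36) = 27,  x(37) = 25,  x(38) = 16,  x(39) = 11,  x(40) = 25,  x(41) = 24,  x(42) = 7,  x(43) = 9.
The sequence repeats with period 42.
So x(426) = x(0 + ((426-0) mod 42)) = x(6) = 15.

15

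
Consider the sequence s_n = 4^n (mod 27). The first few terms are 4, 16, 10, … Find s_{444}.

We have s_1 = 4, s_2 = 16, s_3 = 10, s_4 = 13, s_5 = 25, s_6 = 19, s_7 = 22, s_8 = 7, s_9 = 1, s_{10} = 4.
The sequence repeats with period 9.
(444 - 1) mod 9 = 2, so s_{444} = s_3 = 10.

10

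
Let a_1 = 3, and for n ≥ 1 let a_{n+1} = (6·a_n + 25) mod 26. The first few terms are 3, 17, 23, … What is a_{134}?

Computing terms: a_1 = 3,  a_2 = 17,  a_3 = 23,  a_4 = 7,  a_5 = 15,  a_6 = 11,  a_7 = 13,  a_8 = 25,  a_9 = 19,  a_{10} = 9,  a_{11} = 1,  a_{12} = 5,  a_{13} = 3.
The sequence repeats with period 12.
(134 - 1) mod 12 = 1, so a_{134} = a_2 = 17.

17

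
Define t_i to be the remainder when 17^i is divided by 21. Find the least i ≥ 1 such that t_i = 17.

t_0 = 1,  t_1 = 17,  t_2 = 16,  t_3 = 20,  t_4 = 4,  t_5 = 5,  t_6 = 1.
The sequence repeats with period 6.
The value 17 first appears (with i ≥ 1) at t_1.

1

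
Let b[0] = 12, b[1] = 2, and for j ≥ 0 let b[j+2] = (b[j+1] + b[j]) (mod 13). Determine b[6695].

b[0] = 12, b[1] = 2, b[2] = 1, b[3] = 3, b[4] = 4, b[5] = 7, b[6] = 11, b[7] = 5, b[8] = 3, b[9] = 8, b[10] = 11, b[11] = 6, b[12] = 4, b[13] = 10, b[14] = 1, b[15] = 11, b[16] = 12, b[17] = 10, b[18] = 9, b[19] = 6, b[20] = 2, b[21] = 8, b[22] = 10, b[23] = 5, b[24] = 2, b[25] = 7, b[26] = 9, b[27] = 3, b[28] = 12, b[29] = 2.
The sequence repeats with period 28.
(6695 - 0) mod 28 = 3, so b[6695] = b[3] = 3.

3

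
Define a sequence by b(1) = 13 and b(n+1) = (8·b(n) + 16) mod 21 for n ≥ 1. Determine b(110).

Computing terms: b(1) = 13, b(2) = 15, b(3) = 10, b(4) = 12, b(5) = 7, b(6) = 9, b(7) = 4, b(8) = 6, b(9) = 1, b(10) = 3, b(11) = 19, b(12) = 0, b(13) = 16, b(14) = 18, b(15) = 13.
Since b(15) = b(1) = 13, the sequence is periodic with period 14.
So b(110) = b(1 + ((110-1) mod 14)) = b(12) = 0.

0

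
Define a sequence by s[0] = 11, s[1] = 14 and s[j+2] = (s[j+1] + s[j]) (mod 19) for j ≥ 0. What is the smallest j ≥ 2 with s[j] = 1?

Listing terms: s[0] = 11; s[1] = 14; s[2] = 6; s[3] = 1; s[4] = 7; s[5] = 8; s[6] = 15; s[7] = 4; s[8] = 0; s[9] = 4; s[10] = 4; s[11] = 8; s[12] = 12; s[13] = 1; s[14] = 13; s[15] = 14; s[16] = 8; s[17] = 3; s[18] = 11; s[19] = 14.
Since (s[18], s[19]) = (s[0], s[1]) = (11, 14) (two consecutive terms determine the rest), the sequence is periodic with period 18.
The value 1 first appears (with j ≥ 2) at s[3].

3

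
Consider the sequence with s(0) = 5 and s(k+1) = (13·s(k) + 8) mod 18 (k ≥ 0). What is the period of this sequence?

We have s(0) = 5; s(1) = 1; s(2) = 3; s(3) = 11; s(4) = 7; s(5) = 9; s(6) = 17; s(7) = 13; s(8) = 15; s(9) = 5.
Since s(9) = s(0) = 5, the sequence is periodic with period 9.

9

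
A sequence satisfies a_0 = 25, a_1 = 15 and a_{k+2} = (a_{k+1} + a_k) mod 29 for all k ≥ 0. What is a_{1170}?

a_0 = 25; a_1 = 15; a_2 = 11; a_3 = 26; a_4 = 8; a_5 = 5; a_6 = 13; a_7 = 18; a_8 = 2; a_9 = 20; a_{10} = 22; a_{11} = 13; a_{12} = 6; a_{13} = 19; a_{14} = 25; a_{15} = 15.
The sequence repeats with period 14.
So a_{1170} = a_{0 + ((1170-0) mod 14)} = a_8 = 2.

2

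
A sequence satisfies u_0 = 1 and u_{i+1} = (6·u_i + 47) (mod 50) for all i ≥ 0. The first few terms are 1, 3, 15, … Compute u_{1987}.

Computing terms: u_0 = 1, u_1 = 3, u_2 = 15, u_3 = 37, u_4 = 19, u_5 = 11, u_6 = 13, u_7 = 25, u_8 = 47, u_9 = 29, u_{10} = 21, u_{11} = 23, u_{12} = 35, u_{13} = 7, u_{14} = 39, u_{15} = 31, u_{16} = 33, u_{17} = 45, u_{18} = 17, u_{19} = 49, u_{20} = 41, u_{21} = 43, u_{22} = 5, u_{23} = 27, u_{24} = 9, u_{25} = 1.
Since u_{25} = u_0 = 1, the sequence is periodic with period 25.
(1987 - 0) mod 25 = 12, so u_{1987} = u_{12} = 35.

35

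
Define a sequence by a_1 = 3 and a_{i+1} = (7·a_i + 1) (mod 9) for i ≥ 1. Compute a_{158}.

7

We have a_1 = 3; a_2 = 4; a_3 = 2; a_4 = 6; a_5 = 7; a_6 = 5; a_7 = 0; a_8 = 1; a_9 = 8; a_{10} = 3.
The sequence repeats with period 9.
(158 - 1) mod 9 = 4, so a_{158} = a_5 = 7.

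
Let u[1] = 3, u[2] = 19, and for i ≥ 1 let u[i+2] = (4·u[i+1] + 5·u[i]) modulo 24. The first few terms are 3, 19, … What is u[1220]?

19

u[1] = 3,  u[2] = 19,  u[3] = 19,  u[4] = 3,  u[5] = 11,  u[6] = 11,  u[7] = 3,  u[8] = 19.
The sequence repeats with period 6.
(1220 - 1) mod 6 = 1, so u[1220] = u[2] = 19.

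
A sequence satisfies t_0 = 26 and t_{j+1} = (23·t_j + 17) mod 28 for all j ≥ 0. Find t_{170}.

Computing terms: t_0 = 26; t_1 = 27; t_2 = 22; t_3 = 19; t_4 = 6; t_5 = 15; t_6 = 26.
Since t_6 = t_0 = 26, the sequence is periodic with period 6.
(170 - 0) mod 6 = 2, so t_{170} = t_2 = 22.

22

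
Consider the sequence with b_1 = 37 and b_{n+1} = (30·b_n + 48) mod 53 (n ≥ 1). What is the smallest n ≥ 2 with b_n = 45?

Listing terms: b_1 = 37,  b_2 = 45,  b_3 = 20,  b_4 = 12,  b_5 = 37.
The sequence repeats with period 4.
The value 45 first appears (with n ≥ 2) at b_2.

2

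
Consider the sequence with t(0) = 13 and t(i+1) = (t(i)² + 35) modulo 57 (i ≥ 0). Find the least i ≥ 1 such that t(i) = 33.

Listing terms: t(0) = 13,  t(1) = 33,  t(2) = 41,  t(3) = 6,  t(4) = 14,  t(5) = 3,  t(6) = 44,  t(7) = 33.
Since t(7) = t(1) = 33, the sequence is eventually periodic: after a pre-period of length 1 it cycles with period 6.
The value 33 first appears (with i ≥ 1) at t(1).

1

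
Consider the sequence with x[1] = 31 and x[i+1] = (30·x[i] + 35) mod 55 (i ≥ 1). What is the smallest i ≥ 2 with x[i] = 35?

We have x[1] = 31; x[2] = 30; x[3] = 0; x[4] = 35; x[5] = 40; x[6] = 25; x[7] = 15; x[8] = 45; x[9] = 10; x[10] = 5; x[11] = 20; x[12] = 30.
Since x[12] = x[2] = 30, the sequence is eventually periodic: after a pre-period of length 1 it cycles with period 10.
The value 35 first appears (with i ≥ 2) at x[4].

4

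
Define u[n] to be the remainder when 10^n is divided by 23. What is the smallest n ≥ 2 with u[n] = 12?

Computing terms: u[1] = 10,  u[2] = 8,  u[3] = 11,  u[4] = 18,  u[5] = 19,  u[6] = 6,  u[7] = 14,  u[8] = 2,  u[9] = 20,  u[10] = 16,  u[11] = 22,  u[12] = 13,  u[13] = 15,  u[14] = 12,  u[15] = 5,  u[16] = 4,  u[17] = 17,  u[18] = 9,  u[19] = 21,  u[20] = 3,  u[21] = 7,  u[22] = 1,  u[23] = 10.
Since u[23] = u[1] = 10, the sequence is periodic with period 22.
The value 12 first appears (with n ≥ 2) at u[14].

14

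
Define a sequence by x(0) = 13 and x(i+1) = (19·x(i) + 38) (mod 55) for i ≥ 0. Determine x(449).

We have x(0) = 13; x(1) = 10; x(2) = 8; x(3) = 25; x(4) = 18; x(5) = 50; x(6) = 53; x(7) = 0; x(8) = 38; x(9) = 45; x(10) = 13.
Since x(10) = x(0) = 13, the sequence is periodic with period 10.
So x(449) = x(0 + ((449-0) mod 10)) = x(9) = 45.

45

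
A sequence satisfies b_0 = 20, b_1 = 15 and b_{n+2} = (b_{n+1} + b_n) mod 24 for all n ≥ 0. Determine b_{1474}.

b_0 = 20; b_1 = 15; b_2 = 11; b_3 = 2; b_4 = 13; b_5 = 15; b_6 = 4; b_7 = 19; b_8 = 23; b_9 = 18; b_{10} = 17; b_{11} = 11; b_{12} = 4; b_{13} = 15; b_{14} = 19; b_{15} = 10; b_{16} = 5; b_{17} = 15; b_{18} = 20; b_{19} = 11; b_{20} = 7; b_{21} = 18; b_{22} = 1; b_{23} = 19; b_{24} = 20; b_{25} = 15.
The sequence repeats with period 24.
So b_{1474} = b_{0 + ((1474-0) mod 24)} = b_{10} = 17.

17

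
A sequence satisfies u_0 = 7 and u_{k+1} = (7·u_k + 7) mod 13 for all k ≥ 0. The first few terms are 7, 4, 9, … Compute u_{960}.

Listing terms: u_0 = 7, u_1 = 4, u_2 = 9, u_3 = 5, u_4 = 3, u_5 = 2, u_6 = 8, u_7 = 11, u_8 = 6, u_9 = 10, u_{10} = 12, u_{11} = 0, u_{12} = 7.
The sequence repeats with period 12.
So u_{960} = u_{0 + ((960-0) mod 12)} = u_0 = 7.

7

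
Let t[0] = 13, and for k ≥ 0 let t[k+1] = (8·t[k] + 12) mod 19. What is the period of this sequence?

Computing terms: t[0] = 13; t[1] = 2; t[2] = 9; t[3] = 8; t[4] = 0; t[5] = 12; t[6] = 13.
Since t[6] = t[0] = 13, the sequence is periodic with period 6.

6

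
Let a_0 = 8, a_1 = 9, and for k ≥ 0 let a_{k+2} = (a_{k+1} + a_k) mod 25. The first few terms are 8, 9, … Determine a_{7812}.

Listing terms: a_0 = 8, a_1 = 9, a_2 = 17, a_3 = 1, a_4 = 18, a_5 = 19, a_6 = 12, a_7 = 6, a_8 = 18, a_9 = 24, a_{10} = 17, a_{11} = 16, a_{12} = 8, a_{13} = 24, a_{14} = 7, a_{15} = 6, a_{16} = 13, a_{17} = 19, a_{18} = 7, a_{19} = 1, a_{20} = 8, a_{21} = 9.
Since (a_{20}, a_{21}) = (a_0, a_1) = (8, 9) (two consecutive terms determine the rest), the sequence is periodic with period 20.
(7812 - 0) mod 20 = 12, so a_{7812} = a_{12} = 8.

8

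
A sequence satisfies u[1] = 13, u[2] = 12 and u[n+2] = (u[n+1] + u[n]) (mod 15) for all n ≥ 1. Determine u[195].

13

Computing terms: u[1] = 13,  u[2] = 12,  u[3] = 10,  u[4] = 7,  u[5] = 2,  u[6] = 9,  u[7] = 11,  u[8] = 5,  u[9] = 1,  u[10] = 6,  u[11] = 7,  u[12] = 13,  u[13] = 5,  u[14] = 3,  u[15] = 8,  u[16] = 11,  u[17] = 4,  u[18] = 0,  u[19] = 4,  u[20] = 4,  u[21] = 8,  u[22] = 12,  u[23] = 5,  u[24] = 2,  u[25] = 7,  u[26] = 9,  u[27] = 1,  u[28] = 10,  u[29] = 11,  u[30] = 6,  u[31] = 2,  u[32] = 8,  u[33] = 10,  u[34] = 3,  u[35] = 13,  u[36] = 1,  u[37] = 14,  u[38] = 0,  u[39] = 14,  u[40] = 14,  u[41] = 13,  u[42] = 12.
Since (u[41], u[42]) = (u[1], u[2]) = (13, 12) (two consecutive terms determine the rest), the sequence is periodic with period 40.
So u[195] = u[1 + ((195-1) mod 40)] = u[35] = 13.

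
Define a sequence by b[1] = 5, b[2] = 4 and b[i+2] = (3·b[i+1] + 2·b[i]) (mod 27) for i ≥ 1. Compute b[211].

22

We have b[1] = 5; b[2] = 4; b[3] = 22; b[4] = 20; b[5] = 23; b[6] = 1; b[7] = 22; b[8] = 14; b[9] = 5; b[10] = 16; b[11] = 4; b[12] = 17; b[13] = 5; b[14] = 22; b[15] = 22; b[16] = 2; b[17] = 23; b[18] = 19; b[19] = 22; b[20] = 23; b[21] = 5; b[22] = 7; b[23] = 4; b[24] = 26; b[25] = 5; b[26] = 13; b[27] = 22; b[28] = 11; b[29] = 23; b[30] = 10; b[31] = 22; b[32] = 5; b[33] = 5; b[34] = 25; b[35] = 4; b[36] = 8; b[37] = 5; b[38] = 4.
The sequence repeats with period 36.
So b[211] = b[1 + ((211-1) mod 36)] = b[31] = 22.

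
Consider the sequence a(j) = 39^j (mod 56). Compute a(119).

23

a(1) = 39, a(2) = 9, a(3) = 15, a(4) = 25, a(5) = 23, a(6) = 1, a(7) = 39.
Since a(7) = a(1) = 39, the sequence is periodic with period 6.
So a(119) = a(1 + ((119-1) mod 6)) = a(5) = 23.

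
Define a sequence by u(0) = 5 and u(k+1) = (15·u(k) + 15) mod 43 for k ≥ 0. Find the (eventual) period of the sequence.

We have u(0) = 5,  u(1) = 4,  u(2) = 32,  u(3) = 22,  u(4) = 1,  u(5) = 30,  u(6) = 35,  u(7) = 24,  u(8) = 31,  u(9) = 7,  u(10) = 34,  u(11) = 9,  u(12) = 21,  u(13) = 29,  u(14) = 20,  u(15) = 14,  u(16) = 10,  u(17) = 36,  u(18) = 39,  u(19) = 41,  u(20) = 28,  u(21) = 5.
Since u(21) = u(0) = 5, the sequence is periodic with period 21.

21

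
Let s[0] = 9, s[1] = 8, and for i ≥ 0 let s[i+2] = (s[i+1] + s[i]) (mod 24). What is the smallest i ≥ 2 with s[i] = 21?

8

We have s[0] = 9; s[1] = 8; s[2] = 17; s[3] = 1; s[4] = 18; s[5] = 19; s[6] = 13; s[7] = 8; s[8] = 21; s[9] = 5; s[10] = 2; s[11] = 7; s[12] = 9; s[13] = 16; s[14] = 1; s[15] = 17; s[16] = 18; s[17] = 11; s[18] = 5; s[19] = 16; s[20] = 21; s[21] = 13; s[22] = 10; s[23] = 23; s[24] = 9; s[25] = 8.
Since (s[24], s[25]) = (s[0], s[1]) = (9, 8) (two consecutive terms determine the rest), the sequence is periodic with period 24.
The value 21 first appears (with i ≥ 2) at s[8].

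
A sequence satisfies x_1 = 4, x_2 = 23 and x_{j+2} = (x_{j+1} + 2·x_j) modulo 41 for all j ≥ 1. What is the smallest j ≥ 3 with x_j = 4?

Computing terms: x_1 = 4, x_2 = 23, x_3 = 31, x_4 = 36, x_5 = 16, x_6 = 6, x_7 = 38, x_8 = 9, x_9 = 3, x_{10} = 21, x_{11} = 27, x_{12} = 28, x_{13} = 0, x_{14} = 15, x_{15} = 15, x_{16} = 4, x_{17} = 34, x_{18} = 1, x_{19} = 28, x_{20} = 30, x_{21} = 4, x_{22} = 23.
Since (x_{21}, x_{22}) = (x_1, x_2) = (4, 23) (two consecutive terms determine the rest), the sequence is periodic with period 20.
The value 4 first appears (with j ≥ 3) at x_{16}.

16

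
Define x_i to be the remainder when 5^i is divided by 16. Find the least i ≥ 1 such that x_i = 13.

We have x_0 = 1; x_1 = 5; x_2 = 9; x_3 = 13; x_4 = 1.
Since x_4 = x_0 = 1, the sequence is periodic with period 4.
The value 13 first appears (with i ≥ 1) at x_3.

3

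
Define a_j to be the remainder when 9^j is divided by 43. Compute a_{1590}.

11

Listing terms: a_1 = 9, a_2 = 38, a_3 = 41, a_4 = 25, a_5 = 10, a_6 = 4, a_7 = 36, a_8 = 23, a_9 = 35, a_{10} = 14, a_{11} = 40, a_{12} = 16, a_{13} = 15, a_{14} = 6, a_{15} = 11, a_{16} = 13, a_{17} = 31, a_{18} = 21, a_{19} = 17, a_{20} = 24, a_{21} = 1, a_{22} = 9.
The sequence repeats with period 21.
(1590 - 1) mod 21 = 14, so a_{1590} = a_{15} = 11.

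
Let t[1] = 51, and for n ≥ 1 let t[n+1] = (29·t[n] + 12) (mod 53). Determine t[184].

7

t[1] = 51, t[2] = 7, t[3] = 3, t[4] = 46, t[5] = 21, t[6] = 38, t[7] = 1, t[8] = 41, t[9] = 35, t[10] = 20, t[11] = 9, t[12] = 8, t[13] = 32, t[14] = 39, t[15] = 30, t[16] = 34, t[17] = 44, t[18] = 16, t[19] = 52, t[20] = 36, t[21] = 49, t[22] = 2, t[23] = 17, t[24] = 28, t[25] = 29, t[26] = 5, t[27] = 51.
Since t[27] = t[1] = 51, the sequence is periodic with period 26.
So t[184] = t[1 + ((184-1) mod 26)] = t[2] = 7.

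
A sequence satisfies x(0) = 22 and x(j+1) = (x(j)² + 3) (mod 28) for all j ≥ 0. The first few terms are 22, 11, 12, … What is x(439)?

3

x(0) = 22, x(1) = 11, x(2) = 12, x(3) = 7, x(4) = 24, x(5) = 19, x(6) = 0, x(7) = 3, x(8) = 12.
Since x(8) = x(2) = 12, the sequence is eventually periodic: after a pre-period of length 2 it cycles with period 6.
For j ≥ 2, x(j) depends only on (j - 2) mod 6. (439 - 2) mod 6 = 5, so x(439) = x(7) = 3.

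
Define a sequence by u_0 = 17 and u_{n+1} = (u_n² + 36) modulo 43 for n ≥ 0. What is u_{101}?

7

Computing terms: u_0 = 17,  u_1 = 24,  u_2 = 10,  u_3 = 7,  u_4 = 42,  u_5 = 37,  u_6 = 29,  u_7 = 17.
The sequence repeats with period 7.
(101 - 0) mod 7 = 3, so u_{101} = u_3 = 7.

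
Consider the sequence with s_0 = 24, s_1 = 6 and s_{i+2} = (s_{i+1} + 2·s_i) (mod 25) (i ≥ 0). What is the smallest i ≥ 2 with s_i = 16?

s_0 = 24; s_1 = 6; s_2 = 4; s_3 = 16; s_4 = 24; s_5 = 6.
The sequence repeats with period 4.
The value 16 first appears (with i ≥ 2) at s_3.

3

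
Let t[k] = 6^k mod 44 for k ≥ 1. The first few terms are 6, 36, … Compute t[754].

20

Listing terms: t[1] = 6,  t[2] = 36,  t[3] = 40,  t[4] = 20,  t[5] = 32,  t[6] = 16,  t[7] = 8,  t[8] = 4,  t[9] = 24,  t[10] = 12,  t[11] = 28,  t[12] = 36.
Since t[12] = t[2] = 36, the sequence is eventually periodic: after a pre-period of length 1 it cycles with period 10.
For k ≥ 2, t[k] depends only on (k - 2) mod 10. (754 - 2) mod 10 = 2, so t[754] = t[4] = 20.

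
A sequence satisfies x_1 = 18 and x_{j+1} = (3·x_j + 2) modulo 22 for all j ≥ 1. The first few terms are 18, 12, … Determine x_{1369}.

6

We have x_1 = 18, x_2 = 12, x_3 = 16, x_4 = 6, x_5 = 20, x_6 = 18.
Since x_6 = x_1 = 18, the sequence is periodic with period 5.
So x_{1369} = x_{1 + ((1369-1) mod 5)} = x_4 = 6.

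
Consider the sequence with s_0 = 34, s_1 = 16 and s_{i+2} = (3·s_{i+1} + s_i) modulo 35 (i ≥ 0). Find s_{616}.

8

s_0 = 34; s_1 = 16; s_2 = 12; s_3 = 17; s_4 = 28; s_5 = 31; s_6 = 16; s_7 = 9; s_8 = 8; s_9 = 33; s_{10} = 2; s_{11} = 4; s_{12} = 14; s_{13} = 11; s_{14} = 12; s_{15} = 12; s_{16} = 13; s_{17} = 16; s_{18} = 26; s_{19} = 24; s_{20} = 28; s_{21} = 3; s_{22} = 2; s_{23} = 9; s_{24} = 29; s_{25} = 26; s_{26} = 2; s_{27} = 32; s_{28} = 28; s_{29} = 11; s_{30} = 26; s_{31} = 19; s_{32} = 13; s_{33} = 23; s_{34} = 12; s_{35} = 24; s_{36} = 14; s_{37} = 31; s_{38} = 2; s_{39} = 2; s_{40} = 8; s_{41} = 26; s_{42} = 16; s_{43} = 4; s_{44} = 28; s_{45} = 18; s_{46} = 12; s_{47} = 19; s_{48} = 34; s_{49} = 16.
Since (s_{48}, s_{49}) = (s_0, s_1) = (34, 16) (two consecutive terms determine the rest), the sequence is periodic with period 48.
So s_{616} = s_{0 + ((616-0) mod 48)} = s_{40} = 8.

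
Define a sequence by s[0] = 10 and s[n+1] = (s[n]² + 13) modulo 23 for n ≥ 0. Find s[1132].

s[0] = 10, s[1] = 21, s[2] = 17, s[3] = 3, s[4] = 22, s[5] = 14, s[6] = 2, s[7] = 17.
Since s[7] = s[2] = 17, the sequence is eventually periodic: after a pre-period of length 2 it cycles with period 5.
For n ≥ 2, s[n] depends only on (n - 2) mod 5. (1132 - 2) mod 5 = 0, so s[1132] = s[2] = 17.

17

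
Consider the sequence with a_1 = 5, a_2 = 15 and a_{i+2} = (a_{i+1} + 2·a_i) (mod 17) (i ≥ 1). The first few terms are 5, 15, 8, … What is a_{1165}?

3

a_1 = 5,  a_2 = 15,  a_3 = 8,  a_4 = 4,  a_5 = 3,  a_6 = 11,  a_7 = 0,  a_8 = 5,  a_9 = 5,  a_{10} = 15.
The sequence repeats with period 8.
(1165 - 1) mod 8 = 4, so a_{1165} = a_5 = 3.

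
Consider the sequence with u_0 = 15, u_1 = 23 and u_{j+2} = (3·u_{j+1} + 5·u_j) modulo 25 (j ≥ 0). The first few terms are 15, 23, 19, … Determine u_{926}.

9

Computing terms: u_0 = 15,  u_1 = 23,  u_2 = 19,  u_3 = 22,  u_4 = 11,  u_5 = 18,  u_6 = 9,  u_7 = 17,  u_8 = 21,  u_9 = 23,  u_{10} = 24,  u_{11} = 12,  u_{12} = 6,  u_{13} = 3,  u_{14} = 14,  u_{15} = 7,  u_{16} = 16,  u_{17} = 8,  u_{18} = 4,  u_{19} = 2,  u_{20} = 1,  u_{21} = 13,  u_{22} = 19,  u_{23} = 22.
Since (u_{22}, u_{23}) = (u_2, u_3) = (19, 22) (two consecutive terms determine the rest), the sequence is eventually periodic: after a pre-period of length 2 it cycles with period 20.
For j ≥ 2, u_j depends only on (j - 2) mod 20. (926 - 2) mod 20 = 4, so u_{926} = u_6 = 9.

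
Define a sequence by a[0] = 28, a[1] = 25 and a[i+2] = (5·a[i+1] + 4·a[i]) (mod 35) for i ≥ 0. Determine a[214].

We have a[0] = 28, a[1] = 25, a[2] = 27, a[3] = 25, a[4] = 23, a[5] = 5, a[6] = 12, a[7] = 10, a[8] = 28, a[9] = 5, a[10] = 32, a[11] = 5, a[12] = 13, a[13] = 15, a[14] = 22, a[15] = 30, a[16] = 28, a[17] = 15, a[18] = 12, a[19] = 15, a[20] = 18, a[21] = 10, a[22] = 17, a[23] = 20, a[24] = 28, a[25] = 10, a[26] = 22, a[27] = 10, a[28] = 33, a[29] = 30, a[30] = 2, a[31] = 25, a[32] = 28, a[33] = 30, a[34] = 17, a[35] = 30, a[36] = 8, a[37] = 20, a[38] = 27, a[39] = 5, a[40] = 28, a[41] = 20, a[42] = 2, a[43] = 20, a[44] = 3, a[45] = 25, a[46] = 32, a[47] = 15, a[48] = 28, a[49] = 25.
Since (a[48], a[49]) = (a[0], a[1]) = (28, 25) (two consecutive terms determine the rest), the sequence is periodic with period 48.
So a[214] = a[0 + ((214-0) mod 48)] = a[22] = 17.

17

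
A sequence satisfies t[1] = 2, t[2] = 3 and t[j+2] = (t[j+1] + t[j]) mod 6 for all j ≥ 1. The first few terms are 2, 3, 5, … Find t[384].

1

We have t[1] = 2, t[2] = 3, t[3] = 5, t[4] = 2, t[5] = 1, t[6] = 3, t[7] = 4, t[8] = 1, t[9] = 5, t[10] = 0, t[11] = 5, t[12] = 5, t[13] = 4, t[14] = 3, t[15] = 1, t[16] = 4, t[17] = 5, t[18] = 3, t[19] = 2, t[20] = 5, t[21] = 1, t[22] = 0, t[23] = 1, t[24] = 1, t[25] = 2, t[26] = 3.
Since (t[25], t[26]) = (t[1], t[2]) = (2, 3) (two consecutive terms determine the rest), the sequence is periodic with period 24.
So t[384] = t[1 + ((384-1) mod 24)] = t[24] = 1.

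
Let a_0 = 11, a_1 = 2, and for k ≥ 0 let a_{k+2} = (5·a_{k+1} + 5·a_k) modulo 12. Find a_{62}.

Computing terms: a_0 = 11; a_1 = 2; a_2 = 5; a_3 = 11; a_4 = 8; a_5 = 11; a_6 = 11; a_7 = 2.
The sequence repeats with period 6.
So a_{62} = a_{0 + ((62-0) mod 6)} = a_2 = 5.

5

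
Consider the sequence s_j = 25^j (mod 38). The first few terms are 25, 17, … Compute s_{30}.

Listing terms: s_1 = 25, s_2 = 17, s_3 = 7, s_4 = 23, s_5 = 5, s_6 = 11, s_7 = 9, s_8 = 35, s_9 = 1, s_{10} = 25.
The sequence repeats with period 9.
(30 - 1) mod 9 = 2, so s_{30} = s_3 = 7.

7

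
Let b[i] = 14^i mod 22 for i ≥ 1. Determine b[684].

4

We have b[1] = 14,  b[2] = 20,  b[3] = 16,  b[4] = 4,  b[5] = 12,  b[6] = 14.
Since b[6] = b[1] = 14, the sequence is periodic with period 5.
So b[684] = b[1 + ((684-1) mod 5)] = b[4] = 4.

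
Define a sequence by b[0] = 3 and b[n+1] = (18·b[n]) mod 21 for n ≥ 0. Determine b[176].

We have b[0] = 3; b[1] = 12; b[2] = 6; b[3] = 3.
Since b[3] = b[0] = 3, the sequence is periodic with period 3.
(176 - 0) mod 3 = 2, so b[176] = b[2] = 6.

6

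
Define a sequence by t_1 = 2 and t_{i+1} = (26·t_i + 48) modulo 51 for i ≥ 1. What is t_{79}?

26

Listing terms: t_1 = 2; t_2 = 49; t_3 = 47; t_4 = 46; t_5 = 20; t_6 = 7; t_7 = 26; t_8 = 10; t_9 = 2.
Since t_9 = t_1 = 2, the sequence is periodic with period 8.
(79 - 1) mod 8 = 6, so t_{79} = t_7 = 26.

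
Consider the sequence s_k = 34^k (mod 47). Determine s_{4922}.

1

We have s_0 = 1; s_1 = 34; s_2 = 28; s_3 = 12; s_4 = 32; s_5 = 7; s_6 = 3; s_7 = 8; s_8 = 37; s_9 = 36; s_{10} = 2; s_{11} = 21; s_{12} = 9; s_{13} = 24; s_{14} = 17; s_{15} = 14; s_{16} = 6; s_{17} = 16; s_{18} = 27; s_{19} = 25; s_{20} = 4; s_{21} = 42; s_{22} = 18; s_{23} = 1.
The sequence repeats with period 23.
(4922 - 0) mod 23 = 0, so s_{4922} = s_0 = 1.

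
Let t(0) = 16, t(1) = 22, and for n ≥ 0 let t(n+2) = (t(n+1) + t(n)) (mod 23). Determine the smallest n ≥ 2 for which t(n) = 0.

7

We have t(0) = 16,  t(1) = 22,  t(2) = 15,  t(3) = 14,  t(4) = 6,  t(5) = 20,  t(6) = 3,  t(7) = 0,  t(8) = 3,  t(9) = 3,  t(10) = 6,  t(11) = 9,  t(12) = 15,  t(13) = 1,  t(14) = 16,  t(15) = 17,  t(16) = 10,  t(17) = 4,  t(18) = 14,  t(19) = 18,  t(20) = 9,  t(21) = 4,  t(22) = 13,  t(23) = 17,  t(24) = 7,  t(25) = 1,  t(26) = 8,  t(27) = 9,  t(28) = 17,  t(29) = 3,  t(30) = 20,  t(31) = 0,  t(32) = 20,  t(33) = 20,  t(34) = 17,  t(35) = 14,  t(36) = 8,  t(37) = 22,  t(38) = 7,  t(39) = 6,  t(40) = 13,  t(41) = 19,  t(42) = 9,  t(43) = 5,  t(44) = 14,  t(45) = 19,  t(46) = 10,  t(47) = 6,  t(48) = 16,  t(49) = 22.
The sequence repeats with period 48.
The value 0 first appears (with n ≥ 2) at t(7).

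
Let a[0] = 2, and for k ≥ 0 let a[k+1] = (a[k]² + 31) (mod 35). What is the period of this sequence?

3

a[0] = 2,  a[1] = 0,  a[2] = 31,  a[3] = 12,  a[4] = 0.
Since a[4] = a[1] = 0, the sequence is eventually periodic: after a pre-period of length 1 it cycles with period 3.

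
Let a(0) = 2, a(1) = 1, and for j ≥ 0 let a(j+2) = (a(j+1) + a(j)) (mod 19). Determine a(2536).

3

We have a(0) = 2; a(1) = 1; a(2) = 3; a(3) = 4; a(4) = 7; a(5) = 11; a(6) = 18; a(7) = 10; a(8) = 9; a(9) = 0; a(10) = 9; a(11) = 9; a(12) = 18; a(13) = 8; a(14) = 7; a(15) = 15; a(16) = 3; a(17) = 18; a(18) = 2; a(19) = 1.
The sequence repeats with period 18.
(2536 - 0) mod 18 = 16, so a(2536) = a(16) = 3.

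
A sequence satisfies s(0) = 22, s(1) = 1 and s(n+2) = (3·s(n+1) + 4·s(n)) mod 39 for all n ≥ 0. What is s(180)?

s(0) = 22, s(1) = 1, s(2) = 13, s(3) = 4, s(4) = 25, s(5) = 13, s(6) = 22, s(7) = 1.
Since (s(6), s(7)) = (s(0), s(1)) = (22, 1) (two consecutive terms determine the rest), the sequence is periodic with period 6.
(180 - 0) mod 6 = 0, so s(180) = s(0) = 22.

22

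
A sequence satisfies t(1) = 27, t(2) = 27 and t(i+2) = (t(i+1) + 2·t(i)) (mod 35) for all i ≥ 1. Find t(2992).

30

We have t(1) = 27, t(2) = 27, t(3) = 11, t(4) = 30, t(5) = 17, t(6) = 7, t(7) = 6, t(8) = 20, t(9) = 32, t(10) = 2, t(11) = 31, t(12) = 0, t(13) = 27, t(14) = 27.
The sequence repeats with period 12.
So t(2992) = t(1 + ((2992-1) mod 12)) = t(4) = 30.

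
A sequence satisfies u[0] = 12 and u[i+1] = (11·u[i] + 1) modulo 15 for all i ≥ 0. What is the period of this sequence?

10

Computing terms: u[0] = 12,  u[1] = 13,  u[2] = 9,  u[3] = 10,  u[4] = 6,  u[5] = 7,  u[6] = 3,  u[7] = 4,  u[8] = 0,  u[9] = 1,  u[10] = 12.
The sequence repeats with period 10.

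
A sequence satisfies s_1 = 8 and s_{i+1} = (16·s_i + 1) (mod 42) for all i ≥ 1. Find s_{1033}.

s_1 = 8,  s_2 = 3,  s_3 = 7,  s_4 = 29,  s_5 = 3.
Since s_5 = s_2 = 3, the sequence is eventually periodic: after a pre-period of length 1 it cycles with period 3.
For i ≥ 2, s_i depends only on (i - 2) mod 3. (1033 - 2) mod 3 = 2, so s_{1033} = s_4 = 29.

29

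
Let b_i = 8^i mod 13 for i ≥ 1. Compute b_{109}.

b_1 = 8,  b_2 = 12,  b_3 = 5,  b_4 = 1,  b_5 = 8.
Since b_5 = b_1 = 8, the sequence is periodic with period 4.
So b_{109} = b_{1 + ((109-1) mod 4)} = b_1 = 8.

8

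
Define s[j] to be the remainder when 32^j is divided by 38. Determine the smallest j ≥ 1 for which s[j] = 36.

2

s[0] = 1,  s[1] = 32,  s[2] = 36,  s[3] = 12,  s[4] = 4,  s[5] = 14,  s[6] = 30,  s[7] = 10,  s[8] = 16,  s[9] = 18,  s[10] = 6,  s[11] = 2,  s[12] = 26,  s[13] = 34,  s[14] = 24,  s[15] = 8,  s[16] = 28,  s[17] = 22,  s[18] = 20,  s[19] = 32.
Since s[19] = s[1] = 32, the sequence is eventually periodic: after a pre-period of length 1 it cycles with period 18.
The value 36 first appears (with j ≥ 1) at s[2].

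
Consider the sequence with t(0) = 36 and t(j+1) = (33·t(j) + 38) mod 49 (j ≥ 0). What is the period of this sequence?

Listing terms: t(0) = 36,  t(1) = 1,  t(2) = 22,  t(3) = 29,  t(4) = 15,  t(5) = 43,  t(6) = 36.
Since t(6) = t(0) = 36, the sequence is periodic with period 6.

6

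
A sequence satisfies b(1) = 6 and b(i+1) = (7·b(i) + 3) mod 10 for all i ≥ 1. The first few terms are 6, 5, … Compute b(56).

Computing terms: b(1) = 6, b(2) = 5, b(3) = 8, b(4) = 9, b(5) = 6.
Since b(5) = b(1) = 6, the sequence is periodic with period 4.
So b(56) = b(1 + ((56-1) mod 4)) = b(4) = 9.

9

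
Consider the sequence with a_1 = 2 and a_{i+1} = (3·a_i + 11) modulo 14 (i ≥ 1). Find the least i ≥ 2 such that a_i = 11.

We have a_1 = 2, a_2 = 3, a_3 = 6, a_4 = 1, a_5 = 0, a_6 = 11, a_7 = 2.
Since a_7 = a_1 = 2, the sequence is periodic with period 6.
The value 11 first appears (with i ≥ 2) at a_6.

6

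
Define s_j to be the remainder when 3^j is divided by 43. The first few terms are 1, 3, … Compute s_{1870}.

We have s_0 = 1,  s_1 = 3,  s_2 = 9,  s_3 = 27,  s_4 = 38,  s_5 = 28,  s_6 = 41,  s_7 = 37,  s_8 = 25,  s_9 = 32,  s_{10} = 10,  s_{11} = 30,  s_{12} = 4,  s_{13} = 12,  s_{14} = 36,  s_{15} = 22,  s_{16} = 23,  s_{17} = 26,  s_{18} = 35,  s_{19} = 19,  s_{20} = 14,  s_{21} = 42,  s_{22} = 40,  s_{23} = 34,  s_{24} = 16,  s_{25} = 5,  s_{26} = 15,  s_{27} = 2,  s_{28} = 6,  s_{29} = 18,  s_{30} = 11,  s_{31} = 33,  s_{32} = 13,  s_{33} = 39,  s_{34} = 31,  s_{35} = 7,  s_{36} = 21,  s_{37} = 20,  s_{38} = 17,  s_{39} = 8,  s_{40} = 24,  s_{41} = 29,  s_{42} = 1.
Since s_{42} = s_0 = 1, the sequence is periodic with period 42.
(1870 - 0) mod 42 = 22, so s_{1870} = s_{22} = 40.

40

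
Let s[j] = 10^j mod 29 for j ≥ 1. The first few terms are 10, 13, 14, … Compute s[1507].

We have s[1] = 10,  s[2] = 13,  s[3] = 14,  s[4] = 24,  s[5] = 8,  s[6] = 22,  s[7] = 17,  s[8] = 25,  s[9] = 18,  s[10] = 6,  s[11] = 2,  s[12] = 20,  s[13] = 26,  s[14] = 28,  s[15] = 19,  s[16] = 16,  s[17] = 15,  s[18] = 5,  s[19] = 21,  s[20] = 7,  s[21] = 12,  s[22] = 4,  s[23] = 11,  s[24] = 23,  s[25] = 27,  s[26] = 9,  s[27] = 3,  s[28] = 1,  s[29] = 10.
Since s[29] = s[1] = 10, the sequence is periodic with period 28.
So s[1507] = s[1 + ((1507-1) mod 28)] = s[23] = 11.

11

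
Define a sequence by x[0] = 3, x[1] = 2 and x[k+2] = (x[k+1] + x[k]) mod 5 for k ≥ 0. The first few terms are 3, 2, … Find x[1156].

4

x[0] = 3; x[1] = 2; x[2] = 0; x[3] = 2; x[4] = 2; x[5] = 4; x[6] = 1; x[7] = 0; x[8] = 1; x[9] = 1; x[10] = 2; x[11] = 3; x[12] = 0; x[13] = 3; x[14] = 3; x[15] = 1; x[16] = 4; x[17] = 0; x[18] = 4; x[19] = 4; x[20] = 3; x[21] = 2.
The sequence repeats with period 20.
(1156 - 0) mod 20 = 16, so x[1156] = x[16] = 4.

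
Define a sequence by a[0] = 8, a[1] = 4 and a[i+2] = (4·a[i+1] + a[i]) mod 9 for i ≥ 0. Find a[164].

1

a[0] = 8; a[1] = 4; a[2] = 6; a[3] = 1; a[4] = 1; a[5] = 5; a[6] = 3; a[7] = 8; a[8] = 8; a[9] = 4.
Since (a[8], a[9]) = (a[0], a[1]) = (8, 4) (two consecutive terms determine the rest), the sequence is periodic with period 8.
(164 - 0) mod 8 = 4, so a[164] = a[4] = 1.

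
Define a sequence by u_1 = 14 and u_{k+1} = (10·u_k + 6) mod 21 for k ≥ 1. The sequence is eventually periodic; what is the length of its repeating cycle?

6

u_1 = 14; u_2 = 20; u_3 = 17; u_4 = 8; u_5 = 2; u_6 = 5; u_7 = 14.
The sequence repeats with period 6.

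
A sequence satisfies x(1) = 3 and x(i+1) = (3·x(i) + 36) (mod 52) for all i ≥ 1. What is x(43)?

x(1) = 3, x(2) = 45, x(3) = 15, x(4) = 29, x(5) = 19, x(6) = 41, x(7) = 3.
Since x(7) = x(1) = 3, the sequence is periodic with period 6.
(43 - 1) mod 6 = 0, so x(43) = x(1) = 3.

3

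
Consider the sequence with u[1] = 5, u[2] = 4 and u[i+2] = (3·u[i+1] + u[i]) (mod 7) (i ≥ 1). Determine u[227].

We have u[1] = 5; u[2] = 4; u[3] = 3; u[4] = 6; u[5] = 0; u[6] = 6; u[7] = 4; u[8] = 4; u[9] = 2; u[10] = 3; u[11] = 4; u[12] = 1; u[13] = 0; u[14] = 1; u[15] = 3; u[16] = 3; u[17] = 5; u[18] = 4.
The sequence repeats with period 16.
So u[227] = u[1 + ((227-1) mod 16)] = u[3] = 3.

3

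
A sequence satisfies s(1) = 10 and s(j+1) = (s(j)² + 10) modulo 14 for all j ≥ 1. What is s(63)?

We have s(1) = 10,  s(2) = 12,  s(3) = 0,  s(4) = 10.
Since s(4) = s(1) = 10, the sequence is periodic with period 3.
So s(63) = s(1 + ((63-1) mod 3)) = s(3) = 0.

0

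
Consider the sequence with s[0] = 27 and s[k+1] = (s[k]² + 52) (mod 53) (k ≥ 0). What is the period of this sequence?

Listing terms: s[0] = 27; s[1] = 39; s[2] = 36; s[3] = 23; s[4] = 51; s[5] = 3; s[6] = 8; s[7] = 10; s[8] = 46; s[9] = 48; s[10] = 24; s[11] = 45; s[12] = 10.
Since s[12] = s[7] = 10, the sequence is eventually periodic: after a pre-period of length 7 it cycles with period 5.

5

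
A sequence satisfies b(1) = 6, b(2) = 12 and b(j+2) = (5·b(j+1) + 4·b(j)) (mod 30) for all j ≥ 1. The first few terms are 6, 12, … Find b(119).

We have b(1) = 6; b(2) = 12; b(3) = 24; b(4) = 18; b(5) = 6; b(6) = 12.
Since (b(5), b(6)) = (b(1), b(2)) = (6, 12) (two consecutive terms determine the rest), the sequence is periodic with period 4.
(119 - 1) mod 4 = 2, so b(119) = b(3) = 24.

24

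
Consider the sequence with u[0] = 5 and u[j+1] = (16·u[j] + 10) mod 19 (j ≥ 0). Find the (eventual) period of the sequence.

9

u[0] = 5; u[1] = 14; u[2] = 6; u[3] = 11; u[4] = 15; u[5] = 3; u[6] = 1; u[7] = 7; u[8] = 8; u[9] = 5.
The sequence repeats with period 9.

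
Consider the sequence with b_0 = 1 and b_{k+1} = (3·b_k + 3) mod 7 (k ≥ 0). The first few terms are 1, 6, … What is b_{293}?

b_0 = 1, b_1 = 6, b_2 = 0, b_3 = 3, b_4 = 5, b_5 = 4, b_6 = 1.
The sequence repeats with period 6.
So b_{293} = b_{0 + ((293-0) mod 6)} = b_5 = 4.

4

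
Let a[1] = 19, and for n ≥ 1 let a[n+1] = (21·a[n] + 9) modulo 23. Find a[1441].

Listing terms: a[1] = 19; a[2] = 17; a[3] = 21; a[4] = 13; a[5] = 6; a[6] = 20; a[7] = 15; a[8] = 2; a[9] = 5; a[10] = 22; a[11] = 11; a[12] = 10; a[13] = 12; a[14] = 8; a[15] = 16; a[16] = 0; a[17] = 9; a[18] = 14; a[19] = 4; a[20] = 1; a[21] = 7; a[22] = 18; a[23] = 19.
The sequence repeats with period 22.
(1441 - 1) mod 22 = 10, so a[1441] = a[11] = 11.

11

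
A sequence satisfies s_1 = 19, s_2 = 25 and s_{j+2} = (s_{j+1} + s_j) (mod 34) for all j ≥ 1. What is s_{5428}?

9

Listing terms: s_1 = 19, s_2 = 25, s_3 = 10, s_4 = 1, s_5 = 11, s_6 = 12, s_7 = 23, s_8 = 1, s_9 = 24, s_{10} = 25, s_{11} = 15, s_{12} = 6, s_{13} = 21, s_{14} = 27, s_{15} = 14, s_{16} = 7, s_{17} = 21, s_{18} = 28, s_{19} = 15, s_{20} = 9, s_{21} = 24, s_{22} = 33, s_{23} = 23, s_{24} = 22, s_{25} = 11, s_{26} = 33, s_{27} = 10, s_{28} = 9, s_{29} = 19, s_{30} = 28, s_{31} = 13, s_{32} = 7, s_{33} = 20, s_{34} = 27, s_{35} = 13, s_{36} = 6, s_{37} = 19, s_{38} = 25.
The sequence repeats with period 36.
So s_{5428} = s_{1 + ((5428-1) mod 36)} = s_{28} = 9.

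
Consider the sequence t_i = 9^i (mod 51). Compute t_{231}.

36

We have t_1 = 9; t_2 = 30; t_3 = 15; t_4 = 33; t_5 = 42; t_6 = 21; t_7 = 36; t_8 = 18; t_9 = 9.
Since t_9 = t_1 = 9, the sequence is periodic with period 8.
(231 - 1) mod 8 = 6, so t_{231} = t_7 = 36.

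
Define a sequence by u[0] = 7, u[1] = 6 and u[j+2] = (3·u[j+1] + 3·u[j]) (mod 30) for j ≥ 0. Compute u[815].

Computing terms: u[0] = 7; u[1] = 6; u[2] = 9; u[3] = 15; u[4] = 12; u[5] = 21; u[6] = 9; u[7] = 0; u[8] = 27; u[9] = 21; u[10] = 24; u[11] = 15; u[12] = 27; u[13] = 6; u[14] = 9.
Since (u[13], u[14]) = (u[1], u[2]) = (6, 9) (two consecutive terms determine the rest), the sequence is eventually periodic: after a pre-period of length 1 it cycles with period 12.
For j ≥ 1, u[j] depends only on (j - 1) mod 12. (815 - 1) mod 12 = 10, so u[815] = u[11] = 15.

15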